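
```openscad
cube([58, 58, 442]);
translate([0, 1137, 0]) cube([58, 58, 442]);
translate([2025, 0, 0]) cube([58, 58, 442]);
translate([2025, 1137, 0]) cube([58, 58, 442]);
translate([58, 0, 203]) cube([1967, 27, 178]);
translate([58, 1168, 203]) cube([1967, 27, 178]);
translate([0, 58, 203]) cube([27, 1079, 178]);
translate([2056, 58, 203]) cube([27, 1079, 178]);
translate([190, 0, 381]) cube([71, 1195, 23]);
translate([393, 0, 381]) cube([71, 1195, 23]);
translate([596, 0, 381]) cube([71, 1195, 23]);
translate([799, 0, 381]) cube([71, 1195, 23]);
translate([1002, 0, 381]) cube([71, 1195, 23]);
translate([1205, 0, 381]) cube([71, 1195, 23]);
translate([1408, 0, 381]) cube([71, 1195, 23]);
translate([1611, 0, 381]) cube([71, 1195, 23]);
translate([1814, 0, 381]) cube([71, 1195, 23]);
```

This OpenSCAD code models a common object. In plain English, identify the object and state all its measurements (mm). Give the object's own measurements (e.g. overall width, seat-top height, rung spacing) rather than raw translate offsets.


A bed frame 2083 mm long (x) by 1195 mm wide (y). Four 58×58 mm corner posts, 442 mm tall, at the corners of the footprint. Four rails of 27 mm thickness and 178 mm height run between adjacent posts with their undersides at z = 203 mm, their outer faces flush with the outside of the frame (the two x-running rails run between the posts' inner faces; the two y-running rails run between the posts' inner faces). 9 slats, each 71 mm wide (x) and 23 mm thick, lie across the top of the two x-running rails, running the full 1195 mm width of the frame in y; along x they sit between the end posts with a 132 mm gap after the −x posts and between neighbouring slats, leaving 140 mm before the +x posts.


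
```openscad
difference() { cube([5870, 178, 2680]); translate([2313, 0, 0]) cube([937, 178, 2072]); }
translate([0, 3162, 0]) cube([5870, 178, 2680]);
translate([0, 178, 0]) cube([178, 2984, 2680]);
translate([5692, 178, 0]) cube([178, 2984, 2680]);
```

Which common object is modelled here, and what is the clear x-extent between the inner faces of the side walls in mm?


A single room. The interior width is 5514 mm.

Four walls enclosing a rectangle with a door in the front wall — a room. Outside width 5870 minus two 178 mm walls gives 5514 mm.


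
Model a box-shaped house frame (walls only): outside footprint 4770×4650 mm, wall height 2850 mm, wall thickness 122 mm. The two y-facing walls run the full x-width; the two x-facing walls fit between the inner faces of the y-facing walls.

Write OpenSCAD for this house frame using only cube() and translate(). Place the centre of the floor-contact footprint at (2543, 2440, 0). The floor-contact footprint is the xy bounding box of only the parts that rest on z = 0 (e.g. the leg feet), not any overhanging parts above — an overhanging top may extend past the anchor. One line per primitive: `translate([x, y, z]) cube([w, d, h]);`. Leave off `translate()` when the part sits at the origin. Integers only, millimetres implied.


translate([158, 115, 0]) cube([4770, 122, 2850]);
translate([158, 4643, 0]) cube([4770, 122, 2850]);
translate([158, 237, 0]) cube([122, 4406, 2850]);
translate([4806, 237, 0]) cube([122, 4406, 2850]);


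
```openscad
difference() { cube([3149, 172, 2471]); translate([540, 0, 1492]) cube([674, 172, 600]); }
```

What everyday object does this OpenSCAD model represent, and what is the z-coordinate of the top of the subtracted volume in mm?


A wall with a window opening. The window head height is 2092 mm.

A wall with a rectangular opening subtracted — a window. Sill at z = 1492, opening 600 mm tall, so the head is at 1492 + 600 = 2092 mm.


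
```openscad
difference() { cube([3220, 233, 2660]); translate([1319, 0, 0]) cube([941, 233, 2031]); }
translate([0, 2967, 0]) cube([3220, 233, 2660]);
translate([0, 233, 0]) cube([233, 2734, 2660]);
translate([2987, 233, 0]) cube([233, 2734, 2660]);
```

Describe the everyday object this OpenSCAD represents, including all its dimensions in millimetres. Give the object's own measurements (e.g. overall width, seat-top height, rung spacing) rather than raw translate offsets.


A single room: four walls, each 2660 mm tall and 233 mm thick, enclosing an outside footprint 3220×3200 mm (x × y), no floor or roof. The front and back walls (−y and +y sides) run the full x-width; the side walls fit between their inner faces. A door opening 941 mm wide and 2031 mm tall is cut through the front wall from the floor up, its −x edge 1319 mm from the wall's −x end.


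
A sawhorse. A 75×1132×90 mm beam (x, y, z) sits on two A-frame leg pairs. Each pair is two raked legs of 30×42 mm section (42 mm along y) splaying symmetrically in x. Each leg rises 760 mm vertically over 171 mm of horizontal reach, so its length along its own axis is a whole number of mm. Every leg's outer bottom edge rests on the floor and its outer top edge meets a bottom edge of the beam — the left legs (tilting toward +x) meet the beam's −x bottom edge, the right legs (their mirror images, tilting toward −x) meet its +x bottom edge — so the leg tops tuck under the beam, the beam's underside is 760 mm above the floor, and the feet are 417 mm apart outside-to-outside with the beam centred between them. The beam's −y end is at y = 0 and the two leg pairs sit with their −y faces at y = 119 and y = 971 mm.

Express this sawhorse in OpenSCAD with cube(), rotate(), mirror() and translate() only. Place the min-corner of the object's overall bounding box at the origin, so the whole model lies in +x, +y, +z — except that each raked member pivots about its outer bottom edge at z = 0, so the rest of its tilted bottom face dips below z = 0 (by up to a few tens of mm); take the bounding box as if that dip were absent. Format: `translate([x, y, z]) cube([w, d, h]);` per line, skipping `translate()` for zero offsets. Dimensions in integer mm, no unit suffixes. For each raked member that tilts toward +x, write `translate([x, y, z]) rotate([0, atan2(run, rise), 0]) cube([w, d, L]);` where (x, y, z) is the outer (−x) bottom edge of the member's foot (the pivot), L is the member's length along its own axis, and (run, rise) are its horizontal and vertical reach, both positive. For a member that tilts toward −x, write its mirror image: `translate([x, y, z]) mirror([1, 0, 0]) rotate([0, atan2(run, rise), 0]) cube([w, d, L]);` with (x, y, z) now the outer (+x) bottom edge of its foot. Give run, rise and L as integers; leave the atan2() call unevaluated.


translate([171, 0, 760]) cube([75, 1132, 90]);
translate([0, 119, 0]) rotate([0, atan2(171, 760), 0]) cube([30, 42, 779]);
translate([417, 119, 0]) mirror([1, 0, 0]) rotate([0, atan2(171, 760), 0]) cube([30, 42, 779]);
translate([0, 971, 0]) rotate([0, atan2(171, 760), 0]) cube([30, 42, 779]);
translate([417, 971, 0]) mirror([1, 0, 0]) rotate([0, atan2(171, 760), 0]) cube([30, 42, 779]);


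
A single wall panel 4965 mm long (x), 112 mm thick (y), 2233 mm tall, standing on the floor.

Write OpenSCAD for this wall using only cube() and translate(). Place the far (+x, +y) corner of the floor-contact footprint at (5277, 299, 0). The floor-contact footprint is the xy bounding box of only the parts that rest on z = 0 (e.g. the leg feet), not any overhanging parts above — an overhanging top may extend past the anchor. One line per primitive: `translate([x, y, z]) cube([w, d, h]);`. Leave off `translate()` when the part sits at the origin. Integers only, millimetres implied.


translate([312, 187, 0]) cube([4965, 112, 2233]);


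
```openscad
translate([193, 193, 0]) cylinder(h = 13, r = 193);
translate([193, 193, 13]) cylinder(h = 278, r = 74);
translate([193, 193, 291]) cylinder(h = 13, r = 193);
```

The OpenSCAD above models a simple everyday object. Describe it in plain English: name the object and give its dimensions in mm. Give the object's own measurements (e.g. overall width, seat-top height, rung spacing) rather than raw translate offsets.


A spool: two coaxial disc flanges of radius 193 mm and thickness 13 mm, joined by a core cylinder of radius 74 mm and height 278 mm. The lower flange rests on z = 0 and the three cylinders share a vertical axis.


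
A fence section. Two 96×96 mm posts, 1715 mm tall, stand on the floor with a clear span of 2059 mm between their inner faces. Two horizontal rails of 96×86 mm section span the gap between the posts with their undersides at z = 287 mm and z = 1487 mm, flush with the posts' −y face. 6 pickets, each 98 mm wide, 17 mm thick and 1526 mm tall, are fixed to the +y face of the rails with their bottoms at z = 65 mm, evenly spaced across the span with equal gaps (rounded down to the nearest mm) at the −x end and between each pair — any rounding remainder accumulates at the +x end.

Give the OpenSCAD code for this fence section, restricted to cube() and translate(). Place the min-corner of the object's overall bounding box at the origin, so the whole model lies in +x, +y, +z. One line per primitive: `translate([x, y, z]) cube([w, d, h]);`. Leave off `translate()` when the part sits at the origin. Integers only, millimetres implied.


cube([96, 96, 1715]);
translate([2155, 0, 0]) cube([96, 96, 1715]);
translate([96, 0, 287]) cube([2059, 96, 86]);
translate([96, 0, 1487]) cube([2059, 96, 86]);
translate([306, 96, 65]) cube([98, 17, 1526]);
translate([614, 96, 65]) cube([98, 17, 1526]);
translate([922, 96, 65]) cube([98, 17, 1526]);
translate([1230, 96, 65]) cube([98, 17, 1526]);
translate([1538, 96, 65]) cube([98, 17, 1526]);
translate([1846, 96, 65]) cube([98, 17, 1526]);


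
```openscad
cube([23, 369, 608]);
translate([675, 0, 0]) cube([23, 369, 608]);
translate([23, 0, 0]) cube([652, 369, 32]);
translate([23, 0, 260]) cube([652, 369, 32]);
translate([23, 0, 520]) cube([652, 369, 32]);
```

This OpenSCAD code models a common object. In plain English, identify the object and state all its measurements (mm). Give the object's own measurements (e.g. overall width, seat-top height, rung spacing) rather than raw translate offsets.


An open bookshelf. Two side panels, each 23 mm thick, 369 mm deep and 608 mm tall, stand 698 mm apart (outside-to-outside). Between them sit 3 shelves, each 32 mm thick and 369 mm deep, spanning the full gap between the sides. The bottom shelf rests on the floor (its underside at z = 0) and the clear gap between one shelf's top and the next shelf's underside is 228 mm.


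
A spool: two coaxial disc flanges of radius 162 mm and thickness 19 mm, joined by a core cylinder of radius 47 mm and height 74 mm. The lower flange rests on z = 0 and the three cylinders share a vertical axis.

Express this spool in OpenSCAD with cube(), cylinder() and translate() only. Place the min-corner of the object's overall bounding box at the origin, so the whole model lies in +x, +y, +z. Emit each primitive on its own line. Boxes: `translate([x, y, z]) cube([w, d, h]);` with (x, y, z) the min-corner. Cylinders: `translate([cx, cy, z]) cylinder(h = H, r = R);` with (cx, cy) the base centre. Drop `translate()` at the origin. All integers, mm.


translate([162, 162, 0]) cylinder(h = 19, r = 162);
translate([162, 162, 19]) cylinder(h = 74, r = 47);
translate([162, 162, 93]) cylinder(h = 19, r = 162);


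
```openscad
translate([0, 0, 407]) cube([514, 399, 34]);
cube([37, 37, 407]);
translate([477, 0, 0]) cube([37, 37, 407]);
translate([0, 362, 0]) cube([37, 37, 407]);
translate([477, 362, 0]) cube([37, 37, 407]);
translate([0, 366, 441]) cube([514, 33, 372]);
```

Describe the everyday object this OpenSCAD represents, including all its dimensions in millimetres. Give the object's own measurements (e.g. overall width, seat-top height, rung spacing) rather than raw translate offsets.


A chair. The seat is a 514×399×34 mm slab with its top at z = 441 mm, on four 37×37 mm corner legs (flush with the seat edges, standing on z = 0). A flat backrest 33 mm thick, 372 mm tall, spans the full seat width and rises from the seat top along its +y edge, rear face flush with the rear of the seat.


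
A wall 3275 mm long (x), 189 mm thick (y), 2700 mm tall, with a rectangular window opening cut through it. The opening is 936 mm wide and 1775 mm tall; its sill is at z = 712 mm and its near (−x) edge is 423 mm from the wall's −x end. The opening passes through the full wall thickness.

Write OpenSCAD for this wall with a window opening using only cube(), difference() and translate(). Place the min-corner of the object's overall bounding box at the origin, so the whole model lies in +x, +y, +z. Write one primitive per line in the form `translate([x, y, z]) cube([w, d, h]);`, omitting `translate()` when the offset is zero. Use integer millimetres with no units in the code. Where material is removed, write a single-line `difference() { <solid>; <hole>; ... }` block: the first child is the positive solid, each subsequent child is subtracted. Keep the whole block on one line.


difference() { cube([3275, 189, 2700]); translate([423, 0, 712]) cube([936, 189, 1775]); }


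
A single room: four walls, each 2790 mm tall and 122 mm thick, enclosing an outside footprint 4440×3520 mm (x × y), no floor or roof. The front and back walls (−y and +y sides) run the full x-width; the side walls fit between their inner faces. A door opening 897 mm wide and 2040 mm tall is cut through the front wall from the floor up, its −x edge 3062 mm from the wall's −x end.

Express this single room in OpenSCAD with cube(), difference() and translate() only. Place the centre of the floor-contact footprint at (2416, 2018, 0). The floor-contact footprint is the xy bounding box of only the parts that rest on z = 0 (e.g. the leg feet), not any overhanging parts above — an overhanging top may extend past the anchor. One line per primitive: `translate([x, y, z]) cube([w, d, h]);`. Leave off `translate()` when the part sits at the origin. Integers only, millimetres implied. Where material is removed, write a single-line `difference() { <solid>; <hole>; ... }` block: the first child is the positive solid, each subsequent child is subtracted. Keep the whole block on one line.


difference() { translate([196, 258, 0]) cube([4440, 122, 2790]); translate([3258, 258, 0]) cube([897, 122, 2040]); }
translate([196, 3656, 0]) cube([4440, 122, 2790]);
translate([196, 380, 0]) cube([122, 3276, 2790]);
translate([4514, 380, 0]) cube([122, 3276, 2790]);


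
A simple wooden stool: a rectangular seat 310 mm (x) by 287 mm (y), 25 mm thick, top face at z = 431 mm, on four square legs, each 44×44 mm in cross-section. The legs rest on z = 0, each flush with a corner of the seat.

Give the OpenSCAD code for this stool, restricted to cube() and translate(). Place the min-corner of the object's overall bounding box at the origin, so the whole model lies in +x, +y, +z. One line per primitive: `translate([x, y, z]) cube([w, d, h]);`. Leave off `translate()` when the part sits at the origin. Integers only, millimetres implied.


// leg_h = 431 - 25 = 406
translate([0, 0, 406]) cube([310, 287, 25]);
cube([44, 44, 406]);
translate([266, 0, 0]) cube([44, 44, 406]);
translate([0, 243, 0]) cube([44, 44, 406]);
translate([266, 243, 0]) cube([44, 44, 406]);


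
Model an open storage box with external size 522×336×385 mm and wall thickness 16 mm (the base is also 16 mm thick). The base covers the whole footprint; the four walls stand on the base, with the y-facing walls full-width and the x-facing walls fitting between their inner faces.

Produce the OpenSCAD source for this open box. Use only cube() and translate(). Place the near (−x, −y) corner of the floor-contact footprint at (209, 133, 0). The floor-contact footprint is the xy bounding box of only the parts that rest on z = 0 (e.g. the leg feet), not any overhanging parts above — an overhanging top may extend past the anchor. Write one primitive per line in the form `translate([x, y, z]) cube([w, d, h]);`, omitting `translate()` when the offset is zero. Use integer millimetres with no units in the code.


translate([209, 133, 0]) cube([522, 336, 16]);
translate([209, 133, 16]) cube([522, 16, 369]);
translate([209, 453, 16]) cube([522, 16, 369]);
translate([209, 149, 16]) cube([16, 304, 369]);
translate([715, 149, 16]) cube([16, 304, 369]);


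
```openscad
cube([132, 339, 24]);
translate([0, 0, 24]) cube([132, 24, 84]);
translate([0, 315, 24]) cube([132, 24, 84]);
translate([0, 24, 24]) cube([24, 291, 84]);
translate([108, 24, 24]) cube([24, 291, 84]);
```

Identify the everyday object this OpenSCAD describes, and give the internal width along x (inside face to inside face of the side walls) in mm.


An open box. The internal width is 84 mm.

A 132×339 base slab with four walls standing on it — an open box. The base is 132 mm wide and the walls are 24 mm thick, so the internal width is 132 − 2 × 24 = 84 mm.


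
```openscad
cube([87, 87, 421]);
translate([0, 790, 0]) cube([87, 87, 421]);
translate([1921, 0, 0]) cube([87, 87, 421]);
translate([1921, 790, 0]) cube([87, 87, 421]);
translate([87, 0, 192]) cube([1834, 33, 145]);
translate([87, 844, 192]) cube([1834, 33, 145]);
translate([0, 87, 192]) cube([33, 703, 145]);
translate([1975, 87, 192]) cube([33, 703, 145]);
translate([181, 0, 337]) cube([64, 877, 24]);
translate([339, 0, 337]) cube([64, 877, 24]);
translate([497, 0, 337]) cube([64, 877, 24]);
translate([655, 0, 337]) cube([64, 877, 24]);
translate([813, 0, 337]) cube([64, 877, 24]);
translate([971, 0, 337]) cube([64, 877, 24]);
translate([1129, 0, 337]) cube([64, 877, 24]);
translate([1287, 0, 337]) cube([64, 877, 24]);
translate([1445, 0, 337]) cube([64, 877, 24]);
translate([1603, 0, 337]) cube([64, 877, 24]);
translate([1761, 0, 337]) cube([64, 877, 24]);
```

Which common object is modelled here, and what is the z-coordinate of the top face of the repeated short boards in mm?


A bed frame. The slat-top height is 361 mm.

Four posts, four rails, and a row of slats — a bed frame. Slats sit on the rails at z = 192 + 145 = 337; with slat thickness 24, the top is 361 mm.


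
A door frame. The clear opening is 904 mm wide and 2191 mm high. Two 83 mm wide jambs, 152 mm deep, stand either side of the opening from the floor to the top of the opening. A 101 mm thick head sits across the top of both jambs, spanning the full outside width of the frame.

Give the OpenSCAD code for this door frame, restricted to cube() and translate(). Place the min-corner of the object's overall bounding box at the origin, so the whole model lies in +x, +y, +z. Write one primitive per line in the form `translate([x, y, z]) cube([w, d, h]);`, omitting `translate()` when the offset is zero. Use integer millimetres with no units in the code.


cube([83, 152, 2191]);
translate([987, 0, 0]) cube([83, 152, 2191]);
translate([0, 0, 2191]) cube([1070, 152, 101]);


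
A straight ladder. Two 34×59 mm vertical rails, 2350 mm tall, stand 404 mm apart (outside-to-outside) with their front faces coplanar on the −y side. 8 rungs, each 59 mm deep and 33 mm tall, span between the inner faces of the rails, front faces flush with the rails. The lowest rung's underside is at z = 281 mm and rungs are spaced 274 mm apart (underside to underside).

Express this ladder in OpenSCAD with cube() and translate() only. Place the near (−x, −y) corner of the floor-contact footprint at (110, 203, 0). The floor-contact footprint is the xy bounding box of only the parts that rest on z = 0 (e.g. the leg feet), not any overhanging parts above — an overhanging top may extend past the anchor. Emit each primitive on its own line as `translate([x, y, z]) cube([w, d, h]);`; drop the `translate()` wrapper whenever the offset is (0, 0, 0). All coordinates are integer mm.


translate([110, 203, 0]) cube([34, 59, 2350]);
translate([480, 203, 0]) cube([34, 59, 2350]);
translate([144, 203, 281]) cube([336, 59, 33]);
translate([144, 203, 555]) cube([336, 59, 33]);
translate([144, 203, 829]) cube([336, 59, 33]);
translate([144, 203, 1103]) cube([336, 59, 33]);
translate([144, 203, 1377]) cube([336, 59, 33]);
translate([144, 203, 1651]) cube([336, 59, 33]);
translate([144, 203, 1925]) cube([336, 59, 33]);
translate([144, 203, 2199]) cube([336, 59, 33]);


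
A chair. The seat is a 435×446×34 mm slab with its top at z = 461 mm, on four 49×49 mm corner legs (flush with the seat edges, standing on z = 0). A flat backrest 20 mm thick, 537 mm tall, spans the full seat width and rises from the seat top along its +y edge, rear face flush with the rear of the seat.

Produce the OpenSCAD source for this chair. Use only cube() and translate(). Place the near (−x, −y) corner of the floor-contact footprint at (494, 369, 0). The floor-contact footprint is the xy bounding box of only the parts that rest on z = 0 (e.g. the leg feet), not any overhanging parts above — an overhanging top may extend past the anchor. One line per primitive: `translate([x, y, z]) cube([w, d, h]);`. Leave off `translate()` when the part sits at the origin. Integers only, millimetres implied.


// leg_h = 461 - 34 = 427
translate([494, 369, 427]) cube([435, 446, 34]);
translate([494, 369, 0]) cube([49, 49, 427]);
translate([880, 369, 0]) cube([49, 49, 427]);
translate([494, 766, 0]) cube([49, 49, 427]);
translate([880, 766, 0]) cube([49, 49, 427]);
translate([494, 795, 461]) cube([435, 20, 537]);


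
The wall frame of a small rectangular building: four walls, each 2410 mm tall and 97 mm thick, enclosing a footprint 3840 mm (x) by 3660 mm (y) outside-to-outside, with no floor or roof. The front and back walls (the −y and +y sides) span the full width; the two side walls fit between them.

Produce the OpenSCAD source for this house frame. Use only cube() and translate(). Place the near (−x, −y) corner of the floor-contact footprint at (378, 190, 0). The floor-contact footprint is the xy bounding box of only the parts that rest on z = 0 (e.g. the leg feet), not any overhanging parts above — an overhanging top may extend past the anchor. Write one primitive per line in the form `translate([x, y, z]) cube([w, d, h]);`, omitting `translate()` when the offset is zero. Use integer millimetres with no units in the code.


translate([378, 190, 0]) cube([3840, 97, 2410]);
translate([378, 3753, 0]) cube([3840, 97, 2410]);
translate([378, 287, 0]) cube([97, 3466, 2410]);
translate([4121, 287, 0]) cube([97, 3466, 2410]);


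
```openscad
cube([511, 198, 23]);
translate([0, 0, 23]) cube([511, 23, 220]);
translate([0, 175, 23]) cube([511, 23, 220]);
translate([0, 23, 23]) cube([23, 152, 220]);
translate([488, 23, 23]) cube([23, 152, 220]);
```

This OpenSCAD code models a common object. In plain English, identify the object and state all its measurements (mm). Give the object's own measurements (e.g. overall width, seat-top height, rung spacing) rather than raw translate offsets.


An open-topped rectangular box: outside dimensions 511×198×243 mm, with a uniform wall and base thickness of 23 mm. The base is a full 511×198 slab on the floor; four walls sit on top of the base. The front and back walls (the −y and +y sides) span the full width; the two side walls fit between them.


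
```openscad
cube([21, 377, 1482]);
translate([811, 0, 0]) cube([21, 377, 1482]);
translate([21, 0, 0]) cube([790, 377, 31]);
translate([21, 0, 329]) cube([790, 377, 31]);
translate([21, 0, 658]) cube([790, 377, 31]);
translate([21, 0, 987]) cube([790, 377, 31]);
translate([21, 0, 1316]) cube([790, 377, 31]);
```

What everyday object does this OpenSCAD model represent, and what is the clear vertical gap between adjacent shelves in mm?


A bookshelf. The clear shelf gap is 298 mm.

Two tall side panels with 5 horizontal boards between them — a bookshelf. The first two shelf undersides are at z = 0 and z = 329; with shelf thickness 31, the clear gap is 329 − 0 − 31 = 298 mm.


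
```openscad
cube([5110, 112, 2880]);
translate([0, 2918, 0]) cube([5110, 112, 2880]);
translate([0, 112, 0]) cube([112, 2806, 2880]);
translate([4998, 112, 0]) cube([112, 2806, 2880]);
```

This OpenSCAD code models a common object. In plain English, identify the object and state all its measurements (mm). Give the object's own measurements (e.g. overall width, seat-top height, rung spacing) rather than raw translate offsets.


The wall frame of a small rectangular building: four walls, each 2880 mm tall and 112 mm thick, enclosing a footprint 5110 mm (x) by 3030 mm (y) outside-to-outside, with no floor or roof. The front and back walls (the −y and +y sides) span the full width; the two side walls fit between them.


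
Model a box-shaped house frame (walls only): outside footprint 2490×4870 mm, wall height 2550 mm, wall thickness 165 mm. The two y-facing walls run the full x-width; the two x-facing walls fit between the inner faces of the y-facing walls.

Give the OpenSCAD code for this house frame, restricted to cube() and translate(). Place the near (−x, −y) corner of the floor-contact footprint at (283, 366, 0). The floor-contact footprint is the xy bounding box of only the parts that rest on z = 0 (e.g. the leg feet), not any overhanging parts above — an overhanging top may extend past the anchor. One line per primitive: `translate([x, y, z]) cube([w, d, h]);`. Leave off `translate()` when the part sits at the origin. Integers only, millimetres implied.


translate([283, 366, 0]) cube([2490, 165, 2550]);
translate([283, 5071, 0]) cube([2490, 165, 2550]);
translate([283, 531, 0]) cube([165, 4540, 2550]);
translate([2608, 531, 0]) cube([165, 4540, 2550]);


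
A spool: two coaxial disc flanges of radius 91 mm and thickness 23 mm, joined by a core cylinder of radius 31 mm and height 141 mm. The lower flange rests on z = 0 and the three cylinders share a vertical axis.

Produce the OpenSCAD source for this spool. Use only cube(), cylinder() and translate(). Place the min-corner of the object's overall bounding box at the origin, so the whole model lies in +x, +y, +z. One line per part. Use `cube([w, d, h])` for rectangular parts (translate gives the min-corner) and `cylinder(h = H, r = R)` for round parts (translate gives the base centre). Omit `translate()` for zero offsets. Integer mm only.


translate([91, 91, 0]) cylinder(h = 23, r = 91);
translate([91, 91, 23]) cylinder(h = 141, r = 31);
translate([91, 91, 164]) cylinder(h = 23, r = 91);


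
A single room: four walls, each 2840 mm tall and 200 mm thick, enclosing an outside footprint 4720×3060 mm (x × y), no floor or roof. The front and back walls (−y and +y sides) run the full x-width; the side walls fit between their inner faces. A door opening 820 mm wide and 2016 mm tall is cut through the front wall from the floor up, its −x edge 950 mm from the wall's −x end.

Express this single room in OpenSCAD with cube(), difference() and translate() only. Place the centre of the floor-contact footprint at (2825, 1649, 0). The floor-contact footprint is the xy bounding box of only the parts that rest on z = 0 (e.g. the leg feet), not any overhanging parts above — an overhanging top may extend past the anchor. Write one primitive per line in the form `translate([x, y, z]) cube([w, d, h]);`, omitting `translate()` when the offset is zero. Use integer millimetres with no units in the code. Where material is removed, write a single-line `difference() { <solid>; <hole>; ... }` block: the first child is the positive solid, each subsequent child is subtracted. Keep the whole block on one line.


difference() { translate([465, 119, 0]) cube([4720, 200, 2840]); translate([1415, 119, 0]) cube([820, 200, 2016]); }
translate([465, 2979, 0]) cube([4720, 200, 2840]);
translate([465, 319, 0]) cube([200, 2660, 2840]);
translate([4985, 319, 0]) cube([200, 2660, 2840]);


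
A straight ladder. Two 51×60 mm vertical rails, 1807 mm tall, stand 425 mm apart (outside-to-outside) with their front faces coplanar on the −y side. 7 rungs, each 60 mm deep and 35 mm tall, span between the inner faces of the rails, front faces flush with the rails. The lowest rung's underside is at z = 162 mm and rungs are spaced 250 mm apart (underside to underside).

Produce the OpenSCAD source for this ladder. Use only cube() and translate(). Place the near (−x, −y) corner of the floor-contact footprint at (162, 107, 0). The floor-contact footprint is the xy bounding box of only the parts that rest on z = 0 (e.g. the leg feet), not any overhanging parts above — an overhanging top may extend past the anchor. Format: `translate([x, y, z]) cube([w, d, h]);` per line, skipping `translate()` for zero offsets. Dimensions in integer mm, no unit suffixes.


translate([162, 107, 0]) cube([51, 60, 1807]);
translate([536, 107, 0]) cube([51, 60, 1807]);
translate([213, 107, 162]) cube([323, 60, 35]);
translate([213, 107, 412]) cube([323, 60, 35]);
translate([213, 107, 662]) cube([323, 60, 35]);
translate([213, 107, 912]) cube([323, 60, 35]);
translate([213, 107, 1162]) cube([323, 60, 35]);
translate([213, 107, 1412]) cube([323, 60, 35]);
translate([213, 107, 1662]) cube([323, 60, 35]);


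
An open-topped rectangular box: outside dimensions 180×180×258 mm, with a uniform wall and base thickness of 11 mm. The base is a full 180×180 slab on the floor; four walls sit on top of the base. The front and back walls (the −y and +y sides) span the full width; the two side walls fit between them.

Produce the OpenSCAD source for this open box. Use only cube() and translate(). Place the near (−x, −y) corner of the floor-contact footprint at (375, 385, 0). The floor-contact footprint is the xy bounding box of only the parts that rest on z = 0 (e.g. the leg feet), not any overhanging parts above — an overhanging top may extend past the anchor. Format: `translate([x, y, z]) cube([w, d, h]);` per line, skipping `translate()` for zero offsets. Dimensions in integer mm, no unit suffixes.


translate([375, 385, 0]) cube([180, 180, 11]);
translate([375, 385, 11]) cube([180, 11, 247]);
translate([375, 554, 11]) cube([180, 11, 247]);
translate([375, 396, 11]) cube([11, 158, 247]);
translate([544, 396, 11]) cube([11, 158, 247]);


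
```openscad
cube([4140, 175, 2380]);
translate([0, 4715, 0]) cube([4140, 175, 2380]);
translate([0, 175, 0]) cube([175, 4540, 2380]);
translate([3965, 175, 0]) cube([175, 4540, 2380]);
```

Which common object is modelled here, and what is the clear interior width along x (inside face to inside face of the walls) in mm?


A house (or room) frame. The interior width is 3790 mm.

Four 2380 mm walls enclosing a rectangle with no floor or roof — a room or house frame. Outside width is 4140 mm and wall thickness is 175 mm, so the interior width is 4140 − 2 × 175 = 3790 mm.


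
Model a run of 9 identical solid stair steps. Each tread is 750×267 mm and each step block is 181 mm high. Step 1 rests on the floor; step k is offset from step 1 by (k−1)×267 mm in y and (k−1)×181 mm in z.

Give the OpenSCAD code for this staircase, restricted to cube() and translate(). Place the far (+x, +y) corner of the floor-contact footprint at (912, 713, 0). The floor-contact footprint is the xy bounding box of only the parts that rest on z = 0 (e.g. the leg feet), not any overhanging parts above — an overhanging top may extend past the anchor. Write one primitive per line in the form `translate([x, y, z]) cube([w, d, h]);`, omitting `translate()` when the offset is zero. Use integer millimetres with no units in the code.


translate([162, 446, 0]) cube([750, 267, 181]);
translate([162, 713, 181]) cube([750, 267, 181]);
translate([162, 980, 362]) cube([750, 267, 181]);
translate([162, 1247, 543]) cube([750, 267, 181]);
translate([162, 1514, 724]) cube([750, 267, 181]);
translate([162, 1781, 905]) cube([750, 267, 181]);
translate([162, 2048, 1086]) cube([750, 267, 181]);
translate([162, 2315, 1267]) cube([750, 267, 181]);
translate([162, 2582, 1448]) cube([750, 267, 181]);


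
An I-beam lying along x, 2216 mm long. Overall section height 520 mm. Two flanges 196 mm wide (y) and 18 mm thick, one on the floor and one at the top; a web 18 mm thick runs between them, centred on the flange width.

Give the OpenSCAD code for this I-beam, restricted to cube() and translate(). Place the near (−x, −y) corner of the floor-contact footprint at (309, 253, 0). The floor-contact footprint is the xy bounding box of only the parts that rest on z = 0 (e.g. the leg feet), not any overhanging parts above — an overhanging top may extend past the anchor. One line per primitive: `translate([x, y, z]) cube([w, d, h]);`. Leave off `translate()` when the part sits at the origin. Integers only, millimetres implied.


translate([309, 253, 0]) cube([2216, 196, 18]);
translate([309, 342, 18]) cube([2216, 18, 484]);
translate([309, 253, 502]) cube([2216, 196, 18]);


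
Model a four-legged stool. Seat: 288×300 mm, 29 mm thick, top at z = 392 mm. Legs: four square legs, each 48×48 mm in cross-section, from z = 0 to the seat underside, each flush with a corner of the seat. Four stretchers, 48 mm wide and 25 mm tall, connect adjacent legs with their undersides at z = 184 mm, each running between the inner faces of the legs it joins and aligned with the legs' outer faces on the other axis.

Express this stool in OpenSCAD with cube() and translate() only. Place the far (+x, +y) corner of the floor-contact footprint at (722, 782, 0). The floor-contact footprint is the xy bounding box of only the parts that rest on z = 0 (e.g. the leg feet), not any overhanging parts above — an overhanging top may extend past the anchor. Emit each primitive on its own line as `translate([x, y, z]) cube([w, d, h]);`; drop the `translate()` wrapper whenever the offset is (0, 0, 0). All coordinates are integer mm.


translate([434, 482, 363]) cube([288, 300, 29]);
translate([434, 482, 0]) cube([48, 48, 363]);
translate([674, 482, 0]) cube([48, 48, 363]);
translate([434, 734, 0]) cube([48, 48, 363]);
translate([674, 734, 0]) cube([48, 48, 363]);
translate([482, 482, 184]) cube([192, 48, 25]);
translate([482, 734, 184]) cube([192, 48, 25]);
translate([434, 530, 184]) cube([48, 204, 25]);
translate([674, 530, 184]) cube([48, 204, 25]);


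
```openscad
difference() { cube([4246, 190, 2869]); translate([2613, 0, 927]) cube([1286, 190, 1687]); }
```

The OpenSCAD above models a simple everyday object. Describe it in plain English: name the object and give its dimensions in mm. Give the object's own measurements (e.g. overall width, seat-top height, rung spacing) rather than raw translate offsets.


A wall 4246 mm long (x), 190 mm thick (y), 2869 mm tall, with a rectangular window opening cut through it. The opening is 1286 mm wide and 1687 mm tall; its sill is at z = 927 mm and its near (−x) edge is 2613 mm from the wall's −x end. The opening passes through the full wall thickness.


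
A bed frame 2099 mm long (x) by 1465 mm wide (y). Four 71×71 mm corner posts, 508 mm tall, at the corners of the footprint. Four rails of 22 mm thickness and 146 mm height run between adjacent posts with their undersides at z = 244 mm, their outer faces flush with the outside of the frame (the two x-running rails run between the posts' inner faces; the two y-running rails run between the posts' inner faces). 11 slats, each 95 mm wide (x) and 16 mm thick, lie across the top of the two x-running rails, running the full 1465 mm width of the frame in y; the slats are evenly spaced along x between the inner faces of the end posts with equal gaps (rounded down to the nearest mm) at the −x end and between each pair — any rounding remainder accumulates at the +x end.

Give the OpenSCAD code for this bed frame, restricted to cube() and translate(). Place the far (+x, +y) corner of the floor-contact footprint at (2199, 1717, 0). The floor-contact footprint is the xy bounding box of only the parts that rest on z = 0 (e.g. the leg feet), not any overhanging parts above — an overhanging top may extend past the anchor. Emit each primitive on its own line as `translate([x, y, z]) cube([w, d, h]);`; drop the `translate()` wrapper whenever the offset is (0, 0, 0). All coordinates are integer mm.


translate([100, 252, 0]) cube([71, 71, 508]);
translate([100, 1646, 0]) cube([71, 71, 508]);
translate([2128, 252, 0]) cube([71, 71, 508]);
translate([2128, 1646, 0]) cube([71, 71, 508]);
translate([171, 252, 244]) cube([1957, 22, 146]);
translate([171, 1695, 244]) cube([1957, 22, 146]);
translate([100, 323, 244]) cube([22, 1323, 146]);
translate([2177, 323, 244]) cube([22, 1323, 146]);
translate([247, 252, 390]) cube([95, 1465, 16]);
translate([418, 252, 390]) cube([95, 1465, 16]);
translate([589, 252, 390]) cube([95, 1465, 16]);
translate([760, 252, 390]) cube([95, 1465, 16]);
translate([931, 252, 390]) cube([95, 1465, 16]);
translate([1102, 252, 390]) cube([95, 1465, 16]);
translate([1273, 252, 390]) cube([95, 1465, 16]);
translate([1444, 252, 390]) cube([95, 1465, 16]);
translate([1615, 252, 390]) cube([95, 1465, 16]);
translate([1786, 252, 390]) cube([95, 1465, 16]);
translate([1957, 252, 390]) cube([95, 1465, 16]);


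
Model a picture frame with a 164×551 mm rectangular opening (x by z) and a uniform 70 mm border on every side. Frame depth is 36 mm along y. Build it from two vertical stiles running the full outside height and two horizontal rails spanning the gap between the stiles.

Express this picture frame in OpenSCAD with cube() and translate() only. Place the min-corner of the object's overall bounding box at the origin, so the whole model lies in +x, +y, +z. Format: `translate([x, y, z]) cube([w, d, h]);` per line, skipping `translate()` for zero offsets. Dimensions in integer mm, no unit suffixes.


cube([70, 36, 691]);
translate([234, 0, 0]) cube([70, 36, 691]);
translate([70, 0, 0]) cube([164, 36, 70]);
translate([70, 0, 621]) cube([164, 36, 70]);


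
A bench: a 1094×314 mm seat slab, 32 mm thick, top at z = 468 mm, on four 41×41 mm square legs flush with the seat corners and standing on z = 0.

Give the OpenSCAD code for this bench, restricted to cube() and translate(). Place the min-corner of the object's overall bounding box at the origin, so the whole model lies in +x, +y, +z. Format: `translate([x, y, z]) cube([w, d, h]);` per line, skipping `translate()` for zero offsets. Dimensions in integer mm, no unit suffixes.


// leg_h = 468 − 32 = 436
translate([0, 0, 436]) cube([1094, 314, 32]);
cube([41, 41, 436]);
translate([0, 273, 0]) cube([41, 41, 436]);
translate([1053, 0, 0]) cube([41, 41, 436]);
translate([1053, 273, 0]) cube([41, 41, 436]);


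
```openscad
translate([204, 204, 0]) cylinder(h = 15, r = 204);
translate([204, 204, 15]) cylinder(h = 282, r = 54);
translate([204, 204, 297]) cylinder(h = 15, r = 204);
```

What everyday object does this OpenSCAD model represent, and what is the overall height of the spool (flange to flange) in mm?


A spool. The overall height is 312 mm.

Three coaxial cylinders, large–small–large — a spool. Two 15 mm flanges and a 282 mm core give 15 + 282 + 15 = 312 mm.


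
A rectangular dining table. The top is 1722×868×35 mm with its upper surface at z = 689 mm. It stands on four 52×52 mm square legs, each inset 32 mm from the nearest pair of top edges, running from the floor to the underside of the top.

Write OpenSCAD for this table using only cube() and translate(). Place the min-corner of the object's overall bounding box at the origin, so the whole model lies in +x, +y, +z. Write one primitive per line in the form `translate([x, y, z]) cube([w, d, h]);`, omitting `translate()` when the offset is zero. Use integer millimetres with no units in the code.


translate([0, 0, 654]) cube([1722, 868, 35]);
translate([32, 32, 0]) cube([52, 52, 654]);
translate([1638, 32, 0]) cube([52, 52, 654]);
translate([32, 784, 0]) cube([52, 52, 654]);
translate([1638, 784, 0]) cube([52, 52, 654]);


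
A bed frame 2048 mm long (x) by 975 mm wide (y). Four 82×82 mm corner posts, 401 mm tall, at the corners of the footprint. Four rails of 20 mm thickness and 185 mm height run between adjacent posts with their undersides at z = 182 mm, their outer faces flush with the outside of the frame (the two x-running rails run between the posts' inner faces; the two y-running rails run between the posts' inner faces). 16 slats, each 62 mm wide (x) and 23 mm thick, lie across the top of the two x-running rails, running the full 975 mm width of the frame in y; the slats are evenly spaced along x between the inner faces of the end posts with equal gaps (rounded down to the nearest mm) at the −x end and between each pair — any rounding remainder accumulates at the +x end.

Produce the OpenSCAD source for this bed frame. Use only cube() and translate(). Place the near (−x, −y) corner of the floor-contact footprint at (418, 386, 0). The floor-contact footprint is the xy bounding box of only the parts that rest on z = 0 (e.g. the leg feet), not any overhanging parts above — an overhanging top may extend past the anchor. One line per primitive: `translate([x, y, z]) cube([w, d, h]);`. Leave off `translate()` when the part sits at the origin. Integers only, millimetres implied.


translate([418, 386, 0]) cube([82, 82, 401]);
translate([418, 1279, 0]) cube([82, 82, 401]);
translate([2384, 386, 0]) cube([82, 82, 401]);
translate([2384, 1279, 0]) cube([82, 82, 401]);
translate([500, 386, 182]) cube([1884, 20, 185]);
translate([500, 1341, 182]) cube([1884, 20, 185]);
translate([418, 468, 182]) cube([20, 811, 185]);
translate([2446, 468, 182]) cube([20, 811, 185]);
translate([552, 386, 367]) cube([62, 975, 23]);
translate([666, 386, 367]) cube([62, 975, 23]);
translate([780, 386, 367]) cube([62, 975, 23]);
translate([894, 386, 367]) cube([62, 975, 23]);
translate([1008, 386, 367]) cube([62, 975, 23]);
translate([1122, 386, 367]) cube([62, 975, 23]);
translate([1236, 386, 367]) cube([62, 975, 23]);
translate([1350, 386, 367]) cube([62, 975, 23]);
translate([1464, 386, 367]) cube([62, 975, 23]);
translate([1578, 386, 367]) cube([62, 975, 23]);
translate([1692, 386, 367]) cube([62, 975, 23]);
translate([1806, 386, 367]) cube([62, 975, 23]);
translate([1920, 386, 367]) cube([62, 975, 23]);
translate([2034, 386, 367]) cube([62, 975, 23]);
translate([2148, 386, 367]) cube([62, 975, 23]);
translate([2262, 386, 367]) cube([62, 975, 23]);
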